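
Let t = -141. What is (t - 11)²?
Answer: 23104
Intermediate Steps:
(t - 11)² = (-141 - 11)² = (-152)² = 23104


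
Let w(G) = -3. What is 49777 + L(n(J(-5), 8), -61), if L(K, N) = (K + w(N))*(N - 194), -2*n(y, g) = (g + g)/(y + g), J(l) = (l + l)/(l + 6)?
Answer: 49522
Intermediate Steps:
J(l) = 2*l/(6 + l) (J(l) = (2*l)/(6 + l) = 2*l/(6 + l))
n(y, g) = -g/(g + y) (n(y, g) = -(g + g)/(2*(y + g)) = -2*g/(2*(g + y)) = -g/(g + y))
L(K, N) = (-194 + N)*(-3 + K) (L(K, N) = (K - 3)*(N - 194) = (-3 + K)*(-194 + N) = (-194 + N)*(-3 + K))
49777 + L(n(J(-5), 8), -61) = 49777 + (582 - (-194)*8/(8 + 2*(-5)/(6 - 5)) - 3*(-61) - 1*8/(8 + 2*(-5)/(6 - 5))*(-61)) = 49777 + (582 - (-194)*8/(8 + 2*(-5)/1) + 183 - 1*8/(8 + 2*(-5)/1)*(-61)) = 49777 + (582 - (-194)*8/(8 + 2*(-5)*1) + 183 - 1*8/(8 + 2*(-5)*1)*(-61)) = 49777 + (582 - (-194)*8/(8 - 10) + 183 - 1*8/(8 - 10)*(-61)) = 49777 + (582 - (-194)*8/(-2) + 183 - 1*8/(-2)*(-61)) = 49777 + (582 - (-194)*8*(-1)/2 + 183 - 1*8*(-½)*(-61)) = 49777 + (582 - 194*4 + 183 + 4*(-61)) = 49777 + (582 - 776 + 183 - 244) = 49777 - 255 = 49522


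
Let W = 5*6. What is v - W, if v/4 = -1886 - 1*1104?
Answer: -11990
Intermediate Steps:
v = -11960 (v = 4*(-1886 - 1*1104) = 4*(-1886 - 1104) = 4*(-2990) = -11960)
W = 30
v - W = -11960 - 1*30 = -11960 - 30 = -11990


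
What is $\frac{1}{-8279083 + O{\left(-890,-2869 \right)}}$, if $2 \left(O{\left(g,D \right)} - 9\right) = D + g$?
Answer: $- \frac{2}{16561907} \approx -1.2076 \cdot 10^{-7}$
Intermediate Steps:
$O{\left(g,D \right)} = 9 + \frac{D}{2} + \frac{g}{2}$ ($O{\left(g,D \right)} = 9 + \frac{D + g}{2} = 9 + \left(\frac{D}{2} + \frac{g}{2}\right) = 9 + \frac{D}{2} + \frac{g}{2}$)
$\frac{1}{-8279083 + O{\left(-890,-2869 \right)}} = \frac{1}{-8279083 + \left(9 + \frac{1}{2} \left(-2869\right) + \frac{1}{2} \left(-890\right)\right)} = \frac{1}{-8279083 - \frac{3741}{2}} = \frac{1}{- \frac{16561907}{2}} = - \frac{2}{16561907}$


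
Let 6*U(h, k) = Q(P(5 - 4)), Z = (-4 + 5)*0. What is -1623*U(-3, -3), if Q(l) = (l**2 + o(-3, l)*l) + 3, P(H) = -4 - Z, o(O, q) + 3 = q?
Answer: -25427/2 ≈ -12714.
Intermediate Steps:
o(O, q) = -3 + q
Z = 0 (Z = 1*0 = 0)
P(H) = -4 (P(H) = -4 - 1*0 = -4 + 0 = -4)
Q(l) = 3 + l**2 + l*(-3 + l) (Q(l) = (l**2 + (-3 + l)*l) + 3 = (l**2 + l*(-3 + l)) + 3 = 3 + l**2 + l*(-3 + l))
U(h, k) = 47/6 (U(h, k) = (3 + (-4)**2 - 4*(-3 - 4))/6 = (3 + 16 - 4*(-7))/6 = (3 + 16 + 28)/6 = (1/6)*47 = 47/6)
-1623*U(-3, -3) = -1623*47/6 = -25427/2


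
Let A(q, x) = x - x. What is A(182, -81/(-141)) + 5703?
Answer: 5703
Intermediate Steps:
A(q, x) = 0
A(182, -81/(-141)) + 5703 = 0 + 5703 = 5703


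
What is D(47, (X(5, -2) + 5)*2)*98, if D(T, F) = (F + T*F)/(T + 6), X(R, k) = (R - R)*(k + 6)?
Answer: 47040/53 ≈ 887.55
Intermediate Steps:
X(R, k) = 0 (X(R, k) = 0*(6 + k) = 0)
D(T, F) = (F + F*T)/(6 + T)
D(47, (X(5, -2) + 5)*2)*98 = (((0 + 5)*2)*(1 + 47)/(6 + 47))*98 = ((5*2)*48/53)*98 = (10*(1/53)*48)*98 = (480/53)*98 = 47040/53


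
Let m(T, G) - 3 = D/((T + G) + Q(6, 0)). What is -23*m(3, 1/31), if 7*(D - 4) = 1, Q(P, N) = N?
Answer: -66079/658 ≈ -100.42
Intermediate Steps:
D = 29/7 (D = 4 + (⅐)*1 = 4 + ⅐ = 29/7 ≈ 4.1429)
m(T, G) = 3 + 29/(7*(G + T)) (m(T, G) = 3 + 29/(7*((T + G) + 0)) = 3 + 29/(7*((G + T) + 0)) = 3 + 29/(7*(G + T)))
-23*m(3, 1/31) = -23*(29/7 + 3/31 + 3*3)/(1/31 + 3) = -23*(29/7 + 3*(1/31) + 9)/(1/31 + 3) = -23*(29/7 + 3/31 + 9)/94/31 = -713*2873/(94*217) = -23*2873/658 = -66079/658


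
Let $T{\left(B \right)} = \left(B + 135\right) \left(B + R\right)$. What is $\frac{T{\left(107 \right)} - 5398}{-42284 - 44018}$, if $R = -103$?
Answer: $\frac{2215}{43151} \approx 0.051331$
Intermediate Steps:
$T{\left(B \right)} = \left(-103 + B\right) \left(135 + B\right)$ ($T{\left(B \right)} = \left(B + 135\right) \left(B - 103\right) = \left(135 + B\right) \left(-103 + B\right) = \left(-103 + B\right) \left(135 + B\right)$)
$\frac{T{\left(107 \right)} - 5398}{-42284 - 44018} = \frac{\left(-13905 + 107^{2} + 32 \cdot 107\right) - 5398}{-42284 - 44018} = \frac{\left(-13905 + 11449 + 3424\right) - 5398}{-86302} = \left(968 - 5398\right) \left(- \frac{1}{86302}\right) = \left(-4430\right) \left(- \frac{1}{86302}\right) = \frac{2215}{43151}$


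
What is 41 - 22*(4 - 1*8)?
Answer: 129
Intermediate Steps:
41 - 22*(4 - 1*8) = 41 - 22*(4 - 8) = 41 - 22*(-4) = 41 + 88 = 129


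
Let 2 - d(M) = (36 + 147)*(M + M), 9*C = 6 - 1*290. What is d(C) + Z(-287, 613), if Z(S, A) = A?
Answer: 36493/3 ≈ 12164.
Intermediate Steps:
C = -284/9 (C = (6 - 1*290)/9 = (6 - 290)/9 = (1/9)*(-284) = -284/9 ≈ -31.556)
d(M) = 2 - 366*M (d(M) = 2 - (36 + 147)*(M + M) = 2 - 183*2*M = 2 - 366*M)
d(C) + Z(-287, 613) = (2 - 366*(-284/9)) + 613 = (2 + 34648/3) + 613 = 34654/3 + 613 = 36493/3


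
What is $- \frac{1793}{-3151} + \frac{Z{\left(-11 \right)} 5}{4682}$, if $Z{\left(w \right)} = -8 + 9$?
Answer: $\frac{8410581}{14752982} \approx 0.57009$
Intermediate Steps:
$Z{\left(w \right)} = 1$
$- \frac{1793}{-3151} + \frac{Z{\left(-11 \right)} 5}{4682} = - \frac{1793}{-3151} + \frac{1 \cdot 5}{4682} = \left(-1793\right) \left(- \frac{1}{3151}\right) + 5 \cdot \frac{1}{4682} = \frac{1793}{3151} + \frac{5}{4682} = \frac{8410581}{14752982}$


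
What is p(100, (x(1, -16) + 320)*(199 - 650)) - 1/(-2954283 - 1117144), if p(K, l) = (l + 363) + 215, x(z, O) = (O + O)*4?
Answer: -350199721977/4071427 ≈ -86014.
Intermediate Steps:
x(z, O) = 8*O (x(z, O) = (2*O)*4 = 8*O)
p(K, l) = 578 + l (p(K, l) = (363 + l) + 215 = 578 + l)
p(100, (x(1, -16) + 320)*(199 - 650)) - 1/(-2954283 - 1117144) = (578 + (8*(-16) + 320)*(199 - 650)) - 1/(-2954283 - 1117144) = (578 + (-128 + 320)*(-451)) - 1/(-4071427) = (578 + 192*(-451)) - 1*(-1/4071427) = (578 - 86592) + 1/4071427 = -86014 + 1/4071427 = -350199721977/4071427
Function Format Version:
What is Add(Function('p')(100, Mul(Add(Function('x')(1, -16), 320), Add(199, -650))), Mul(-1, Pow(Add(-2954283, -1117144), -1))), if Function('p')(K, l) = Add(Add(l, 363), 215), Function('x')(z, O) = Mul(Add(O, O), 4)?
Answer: Rational(-350199721977, 4071427) ≈ -86014.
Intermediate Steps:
Function('x')(z, O) = Mul(8, O) (Function('x')(z, O) = Mul(Mul(2, O), 4) = Mul(8, O))
Function('p')(K, l) = Add(578, l) (Function('p')(K, l) = Add(Add(363, l), 215) = Add(578, l))
Add(Function('p')(100, Mul(Add(Function('x')(1, -16), 320), Add(199, -650))), Mul(-1, Pow(Add(-2954283, -1117144), -1))) = Add(Add(578, Mul(Add(Mul(8, -16), 320), Add(199, -650))), Mul(-1, Pow(Add(-2954283, -1117144), -1))) = Add(Add(578, Mul(Add(-128, 320), -451)), Mul(-1, Pow(-4071427, -1))) = Add(Add(578, Mul(192, -451)), Mul(-1, Rational(-1, 4071427))) = Add(Add(578, -86592), Rational(1, 4071427)) = Add(-86014, Rational(1, 4071427)) = Rational(-350199721977, 4071427)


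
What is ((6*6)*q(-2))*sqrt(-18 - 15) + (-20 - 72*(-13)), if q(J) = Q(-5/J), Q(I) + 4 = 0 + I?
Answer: 916 - 54*I*sqrt(33) ≈ 916.0 - 310.21*I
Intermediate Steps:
Q(I) = -4 + I (Q(I) = -4 + (0 + I) = -4 + I)
q(J) = -4 - 5/J
((6*6)*q(-2))*sqrt(-18 - 15) + (-20 - 72*(-13)) = ((6*6)*(-4 - 5/(-2)))*sqrt(-18 - 15) + (-20 - 72*(-13)) = (36*(-4 - 5*(-1/2)))*sqrt(-33) + (-20 + 936) = (36*(-4 + 5/2))*(I*sqrt(33)) + 916 = (36*(-3/2))*(I*sqrt(33)) + 916 = -54*I*sqrt(33) + 916 = 916 - 54*I*sqrt(33)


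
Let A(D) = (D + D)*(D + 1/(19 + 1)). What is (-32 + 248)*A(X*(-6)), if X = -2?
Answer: 312336/5 ≈ 62467.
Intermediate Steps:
A(D) = 2*D*(1/20 + D) (A(D) = (2*D)*(D + 1/20) = (2*D)*(1/20 + D) = 2*D*(1/20 + D))
(-32 + 248)*A(X*(-6)) = (-32 + 248)*((-2*(-6))*(1 + 20*(-2*(-6)))/10) = 216*((1/10)*12*(1 + 20*12)) = 216*((1/10)*12*(1 + 240)) = 216*((1/10)*12*241) = 216*(1446/5) = 312336/5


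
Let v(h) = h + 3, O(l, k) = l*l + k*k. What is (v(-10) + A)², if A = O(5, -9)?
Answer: 9801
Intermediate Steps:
O(l, k) = k² + l² (O(l, k) = l² + k² = k² + l²)
v(h) = 3 + h
A = 106 (A = (-9)² + 5² = 81 + 25 = 106)
(v(-10) + A)² = ((3 - 10) + 106)² = (-7 + 106)² = 99² = 9801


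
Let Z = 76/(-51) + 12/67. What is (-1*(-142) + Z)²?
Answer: 231105178756/11675889 ≈ 19793.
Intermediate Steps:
Z = -4480/3417 (Z = 76*(-1/51) + 12*(1/67) = -76/51 + 12/67 = -4480/3417 ≈ -1.3111)
(-1*(-142) + Z)² = (-1*(-142) - 4480/3417)² = (142 - 4480/3417)² = (480734/3417)² = 231105178756/11675889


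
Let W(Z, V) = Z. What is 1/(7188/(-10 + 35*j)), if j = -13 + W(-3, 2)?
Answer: -95/1198 ≈ -0.079299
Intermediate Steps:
j = -16 (j = -13 - 3 = -16)
1/(7188/(-10 + 35*j)) = 1/(7188/(-10 + 35*(-16))) = 1/(7188/(-10 - 560)) = 1/(7188/(-570)) = 1/(7188*(-1/570)) = 1/(-1198/95) = -95/1198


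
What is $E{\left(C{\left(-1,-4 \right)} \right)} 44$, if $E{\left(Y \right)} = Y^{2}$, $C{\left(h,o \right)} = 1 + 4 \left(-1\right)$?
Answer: $396$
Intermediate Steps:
$C{\left(h,o \right)} = -3$ ($C{\left(h,o \right)} = 1 - 4 = -3$)
$E{\left(C{\left(-1,-4 \right)} \right)} 44 = \left(-3\right)^{2} \cdot 44 = 9 \cdot 44 = 396$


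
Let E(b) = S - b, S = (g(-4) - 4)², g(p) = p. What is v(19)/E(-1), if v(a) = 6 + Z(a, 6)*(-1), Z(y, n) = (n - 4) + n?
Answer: -2/65 ≈ -0.030769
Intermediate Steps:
S = 64 (S = (-4 - 4)² = (-8)² = 64)
Z(y, n) = -4 + 2*n (Z(y, n) = (-4 + n) + n = -4 + 2*n)
E(b) = 64 - b
v(a) = -2 (v(a) = 6 + (-4 + 2*6)*(-1) = 6 + (-4 + 12)*(-1) = 6 + 8*(-1) = 6 - 8 = -2)
v(19)/E(-1) = -2/(64 - 1*(-1)) = -2/(64 + 1) = -2/65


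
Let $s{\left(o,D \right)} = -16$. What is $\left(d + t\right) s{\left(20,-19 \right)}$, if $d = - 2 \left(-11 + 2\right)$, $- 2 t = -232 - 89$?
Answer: $-2856$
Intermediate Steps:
$t = \frac{321}{2}$ ($t = - \frac{-232 - 89}{2} = \left(- \frac{1}{2}\right) \left(-321\right) = \frac{321}{2} \approx 160.5$)
$d = 18$ ($d = \left(-2\right) \left(-9\right) = 18$)
$\left(d + t\right) s{\left(20,-19 \right)} = \left(18 + \frac{321}{2}\right) \left(-16\right) = \frac{357}{2} \left(-16\right) = -2856$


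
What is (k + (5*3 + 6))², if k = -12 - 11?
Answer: 4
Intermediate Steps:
k = -23
(k + (5*3 + 6))² = (-23 + (5*3 + 6))² = (-23 + (15 + 6))² = (-23 + 21)² = (-2)² = 4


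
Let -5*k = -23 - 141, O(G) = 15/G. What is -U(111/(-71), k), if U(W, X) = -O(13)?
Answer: 15/13 ≈ 1.1538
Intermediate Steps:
k = 164/5 (k = -(-23 - 141)/5 = -1/5*(-164) = 164/5 ≈ 32.800)
U(W, X) = -15/13
-U(111/(-71), k) = -1*(-15/13) = 15/13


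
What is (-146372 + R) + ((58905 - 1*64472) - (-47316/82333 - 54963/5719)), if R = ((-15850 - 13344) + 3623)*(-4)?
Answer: -23375877943802/470862427 ≈ -49645.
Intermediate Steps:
R = 102284 (R = (-29194 + 3623)*(-4) = -25571*(-4) = 102284)
(-146372 + R) + ((58905 - 1*64472) - (-47316/82333 - 54963/5719)) = (-146372 + 102284) + ((58905 - 1*64472) - (-47316/82333 - 54963/5719)) = -44088 + ((58905 - 64472) - (-47316*1/82333 - 54963*1/5719)) = -44088 + (-5567 - (-47316/82333 - 54963/5719)) = -44088 + (-5567 - 1*(-4795868883/470862427)) = -44088 + (-5567 + 4795868883/470862427) = -44088 - 2616495262226/470862427 = -23375877943802/470862427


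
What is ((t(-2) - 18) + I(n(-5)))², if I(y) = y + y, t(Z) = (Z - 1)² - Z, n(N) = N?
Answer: 289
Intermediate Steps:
t(Z) = (-1 + Z)² - Z
I(y) = 2*y
((t(-2) - 18) + I(n(-5)))² = ((((-1 - 2)² - 1*(-2)) - 18) + 2*(-5))² = ((((-3)² + 2) - 18) - 10)² = (((9 + 2) - 18) - 10)² = ((11 - 18) - 10)² = (-7 - 10)² = (-17)² = 289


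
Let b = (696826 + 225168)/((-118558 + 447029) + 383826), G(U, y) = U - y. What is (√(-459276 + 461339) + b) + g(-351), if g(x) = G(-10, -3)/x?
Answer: 328605973/250016247 + √2063 ≈ 46.735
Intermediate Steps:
g(x) = -7/x (g(x) = (-10 - 1*(-3))/x = (-10 + 3)/x = -7/x)
b = 921994/712297 (b = 921994/(328471 + 383826) = 921994/712297 ≈ 1.2944)
(√(-459276 + 461339) + b) + g(-351) = (√(-459276 + 461339) + 921994/712297) - 7/(-351) = (√2063 + 921994/712297) - 7*(-1/351) = (921994/712297 + √2063) + 7/351 = 328605973/250016247 + √2063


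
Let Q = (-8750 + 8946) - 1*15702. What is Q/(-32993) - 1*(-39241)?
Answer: 1294693819/32993 ≈ 39242.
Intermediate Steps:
Q = -15506 (Q = 196 - 15702 = -15506)
Q/(-32993) - 1*(-39241) = -15506/(-32993) - 1*(-39241) = -15506*(-1/32993) + 39241 = 15506/32993 + 39241 = 1294693819/32993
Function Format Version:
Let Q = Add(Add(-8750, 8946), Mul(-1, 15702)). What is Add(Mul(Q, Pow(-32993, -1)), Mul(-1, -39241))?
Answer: Rational(1294693819, 32993) ≈ 39242.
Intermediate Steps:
Q = -15506 (Q = Add(196, -15702) = -15506)
Add(Mul(Q, Pow(-32993, -1)), Mul(-1, -39241)) = Add(Mul(-15506, Pow(-32993, -1)), Mul(-1, -39241)) = Add(Mul(-15506, Rational(-1, 32993)), 39241) = Add(Rational(15506, 32993), 39241) = Rational(1294693819, 32993)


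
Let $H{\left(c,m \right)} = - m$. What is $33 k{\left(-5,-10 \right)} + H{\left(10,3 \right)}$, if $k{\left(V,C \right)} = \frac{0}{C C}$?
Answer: $-3$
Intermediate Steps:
$k{\left(V,C \right)} = 0$ ($k{\left(V,C \right)} = \frac{0}{C^{2}} = 0$)
$33 k{\left(-5,-10 \right)} + H{\left(10,3 \right)} = 33 \cdot 0 - 3 = 0 - 3 = -3$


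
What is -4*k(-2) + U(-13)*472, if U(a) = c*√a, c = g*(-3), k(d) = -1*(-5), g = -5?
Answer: -20 + 7080*I*√13 ≈ -20.0 + 25527.0*I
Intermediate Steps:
k(d) = 5
c = 15 (c = -5*(-3) = 15)
U(a) = 15*√a
-4*k(-2) + U(-13)*472 = -4*5 + (15*√(-13))*472 = -20 + (15*(I*√13))*472 = -20 + (15*I*√13)*472 = -20 + 7080*I*√13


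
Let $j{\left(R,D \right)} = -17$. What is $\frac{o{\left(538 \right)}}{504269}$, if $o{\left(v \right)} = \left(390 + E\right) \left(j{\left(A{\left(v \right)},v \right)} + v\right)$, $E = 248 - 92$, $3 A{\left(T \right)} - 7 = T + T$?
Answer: $\frac{284466}{504269} \approx 0.56412$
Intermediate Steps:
$A{\left(T \right)} = \frac{7}{3} + \frac{2 T}{3}$ ($A{\left(T \right)} = \frac{7}{3} + \frac{T + T}{3} = \frac{7}{3} + \frac{2 T}{3}$)
$E = 156$
$o{\left(v \right)} = -9282 + 546 v$ ($o{\left(v \right)} = \left(390 + 156\right) \left(-17 + v\right) = 546 \left(-17 + v\right) = -9282 + 546 v$)
$\frac{o{\left(538 \right)}}{504269} = \frac{-9282 + 546 \cdot 538}{504269} = \left(-9282 + 293748\right) \frac{1}{504269} = 284466 \cdot \frac{1}{504269} = \frac{284466}{504269}$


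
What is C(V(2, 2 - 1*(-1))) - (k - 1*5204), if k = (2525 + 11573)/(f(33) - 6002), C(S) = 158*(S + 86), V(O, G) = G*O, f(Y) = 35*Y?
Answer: 95693878/4847 ≈ 19743.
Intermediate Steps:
C(S) = 13588 + 158*S (C(S) = 158*(86 + S) = 13588 + 158*S)
k = -14098/4847 (k = (2525 + 11573)/(35*33 - 6002) = 14098/(1155 - 6002) = 14098/(-4847) = 14098*(-1/4847) = -14098/4847 ≈ -2.9086)
C(V(2, 2 - 1*(-1))) - (k - 1*5204) = (13588 + 158*((2 - 1*(-1))*2)) - (-14098/4847 - 1*5204) = (13588 + 158*((2 + 1)*2)) - (-14098/4847 - 5204) = (13588 + 158*(3*2)) - 1*(-25237886/4847) = (13588 + 158*6) + 25237886/4847 = (13588 + 948) + 25237886/4847 = 14536 + 25237886/4847 = 95693878/4847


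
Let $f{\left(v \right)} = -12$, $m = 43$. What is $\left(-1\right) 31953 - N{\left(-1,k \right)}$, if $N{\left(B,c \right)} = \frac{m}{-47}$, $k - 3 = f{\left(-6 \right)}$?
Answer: $- \frac{1501748}{47} \approx -31952.0$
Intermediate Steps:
$k = -9$ ($k = 3 - 12 = -9$)
$N{\left(B,c \right)} = - \frac{43}{47}$ ($N{\left(B,c \right)} = \frac{43}{-47} = 43 \left(- \frac{1}{47}\right) = - \frac{43}{47}$)
$\left(-1\right) 31953 - N{\left(-1,k \right)} = \left(-1\right) 31953 - - \frac{43}{47} = -31953 + \frac{43}{47} = - \frac{1501748}{47}$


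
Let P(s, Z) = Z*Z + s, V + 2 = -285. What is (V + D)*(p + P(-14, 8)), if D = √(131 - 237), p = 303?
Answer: -101311 + 353*I*√106 ≈ -1.0131e+5 + 3634.4*I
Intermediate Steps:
V = -287 (V = -2 - 285 = -287)
P(s, Z) = s + Z² (P(s, Z) = Z² + s = s + Z²)
D = I*√106 (D = √(-106) = I*√106 ≈ 10.296*I)
(V + D)*(p + P(-14, 8)) = (-287 + I*√106)*(303 + (-14 + 8²)) = (-287 + I*√106)*(303 + (-14 + 64)) = (-287 + I*√106)*(303 + 50) = (-287 + I*√106)*353 = -101311 + 353*I*√106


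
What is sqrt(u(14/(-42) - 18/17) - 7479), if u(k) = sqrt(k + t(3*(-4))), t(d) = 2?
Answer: sqrt(-19452879 + 51*sqrt(1581))/51 ≈ 86.477*I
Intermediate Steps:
u(k) = sqrt(2 + k) (u(k) = sqrt(k + 2) = sqrt(2 + k))
sqrt(u(14/(-42) - 18/17) - 7479) = sqrt(sqrt(2 + (14/(-42) - 18/17)) - 7479) = sqrt(sqrt(2 + (14*(-1/42) - 18*1/17)) - 7479) = sqrt(sqrt(2 + (-1/3 - 18/17)) - 7479) = sqrt(sqrt(2 - 71/51) - 7479) = sqrt(sqrt(31/51) - 7479) = sqrt(sqrt(1581)/51 - 7479) = sqrt(-7479 + sqrt(1581)/51)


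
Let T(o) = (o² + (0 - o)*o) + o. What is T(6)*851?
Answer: 5106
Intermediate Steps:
T(o) = o (T(o) = (o² + (-o)*o) + o = (o² - o²) + o = 0 + o = o)
T(6)*851 = 6*851 = 5106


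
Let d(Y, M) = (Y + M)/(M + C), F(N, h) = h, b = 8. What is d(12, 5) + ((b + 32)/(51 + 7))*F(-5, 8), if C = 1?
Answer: 1453/174 ≈ 8.3506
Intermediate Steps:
d(Y, M) = (M + Y)/(1 + M) (d(Y, M) = (Y + M)/(M + 1) = (M + Y)/(1 + M))
d(12, 5) + ((b + 32)/(51 + 7))*F(-5, 8) = (5 + 12)/(1 + 5) + ((8 + 32)/(51 + 7))*8 = 17/6 + (40/58)*8 = (⅙)*17 + (40*(1/58))*8 = 17/6 + (20/29)*8 = 17/6 + 160/29 = 1453/174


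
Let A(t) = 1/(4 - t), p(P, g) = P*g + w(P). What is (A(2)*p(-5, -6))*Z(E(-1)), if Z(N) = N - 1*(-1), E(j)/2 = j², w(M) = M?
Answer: 75/2 ≈ 37.500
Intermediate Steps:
p(P, g) = P + P*g (p(P, g) = P*g + P = P + P*g)
E(j) = 2*j²
Z(N) = 1 + N (Z(N) = N + 1 = 1 + N)
(A(2)*p(-5, -6))*Z(E(-1)) = ((-1/(-4 + 2))*(-5*(1 - 6)))*(1 + 2*(-1)²) = ((-1/(-2))*(-5*(-5)))*(1 + 2*1) = (-1*(-½)*25)*(1 + 2) = ((½)*25)*3 = (25/2)*3 = 75/2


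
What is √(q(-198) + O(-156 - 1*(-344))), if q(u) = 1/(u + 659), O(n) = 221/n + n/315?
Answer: √36738265437055/4550070 ≈ 1.3321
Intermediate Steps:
O(n) = 221/n + n/315 (O(n) = 221/n + n*(1/315) = 221/n + n/315)
q(u) = 1/(659 + u)
√(q(-198) + O(-156 - 1*(-344))) = √(1/(659 - 198) + (221/(-156 - 1*(-344)) + (-156 - 1*(-344))/315)) = √(1/461 + (221/(-156 + 344) + (-156 + 344)/315)) = √(1/461 + (221/188 + (1/315)*188)) = √(1/461 + (221*(1/188) + 188/315)) = √(1/461 + (221/188 + 188/315)) = √(1/461 + 104959/59220) = √(48445319/27300420) = √36738265437055/4550070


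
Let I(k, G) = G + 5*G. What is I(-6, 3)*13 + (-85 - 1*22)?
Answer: 127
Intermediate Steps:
I(k, G) = 6*G
I(-6, 3)*13 + (-85 - 1*22) = (6*3)*13 + (-85 - 1*22) = 18*13 + (-85 - 22) = 234 - 107 = 127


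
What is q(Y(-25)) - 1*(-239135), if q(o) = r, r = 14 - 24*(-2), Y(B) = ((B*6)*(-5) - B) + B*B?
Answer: 239197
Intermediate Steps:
Y(B) = B² - 31*B (Y(B) = ((6*B)*(-5) - B) + B² = (-30*B - B) + B² = -31*B + B² = B² - 31*B)
r = 62 (r = 14 - 8*(-6) = 14 + 48 = 62)
q(o) = 62
q(Y(-25)) - 1*(-239135) = 62 - 1*(-239135) = 62 + 239135 = 239197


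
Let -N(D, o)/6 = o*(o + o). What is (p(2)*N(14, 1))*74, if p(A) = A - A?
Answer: 0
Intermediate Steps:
N(D, o) = -12*o**2 (N(D, o) = -6*o*(o + o) = -6*o*2*o = -12*o**2)
p(A) = 0
(p(2)*N(14, 1))*74 = (0*(-12*1**2))*74 = (0*(-12*1))*74 = (0*(-12))*74 = 0*74 = 0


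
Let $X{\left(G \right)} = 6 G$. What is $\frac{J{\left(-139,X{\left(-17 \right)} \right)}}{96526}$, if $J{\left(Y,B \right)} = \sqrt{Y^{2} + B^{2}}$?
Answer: $\frac{5 \sqrt{1189}}{96526} \approx 0.0017861$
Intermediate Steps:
$J{\left(Y,B \right)} = \sqrt{B^{2} + Y^{2}}$
$\frac{J{\left(-139,X{\left(-17 \right)} \right)}}{96526} = \frac{\sqrt{\left(6 \left(-17\right)\right)^{2} + \left(-139\right)^{2}}}{96526} = \sqrt{\left(-102\right)^{2} + 19321} \cdot \frac{1}{96526} = \sqrt{10404 + 19321} \cdot \frac{1}{96526} = \sqrt{29725} \cdot \frac{1}{96526} = 5 \sqrt{1189} \cdot \frac{1}{96526} = \frac{5 \sqrt{1189}}{96526}$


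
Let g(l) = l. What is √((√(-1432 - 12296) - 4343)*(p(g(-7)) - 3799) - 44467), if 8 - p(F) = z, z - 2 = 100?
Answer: 2*√(4215708 - 3893*I*√858) ≈ 4106.8 - 55.533*I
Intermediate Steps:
z = 102 (z = 2 + 100 = 102)
p(F) = -94 (p(F) = 8 - 1*102 = 8 - 102 = -94)
√((√(-1432 - 12296) - 4343)*(p(g(-7)) - 3799) - 44467) = √((√(-1432 - 12296) - 4343)*(-94 - 3799) - 44467) = √((√(-13728) - 4343)*(-3893) - 44467) = √((4*I*√858 - 4343)*(-3893) - 44467) = √((-4343 + 4*I*√858)*(-3893) - 44467) = √((16907299 - 15572*I*√858) - 44467) = √(16862832 - 15572*I*√858)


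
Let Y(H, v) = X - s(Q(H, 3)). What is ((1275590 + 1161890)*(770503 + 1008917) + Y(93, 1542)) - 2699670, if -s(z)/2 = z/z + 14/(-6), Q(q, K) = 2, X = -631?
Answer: 13011893883889/3 ≈ 4.3373e+12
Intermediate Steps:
s(z) = 8/3 (s(z) = -2*(z/z + 14/(-6)) = -2*(1 + 14*(-⅙)) = -2*(1 - 7/3) = -2*(-4/3) = 8/3)
Y(H, v) = -1901/3 (Y(H, v) = -631 - 1*8/3 = -631 - 8/3 = -1901/3)
((1275590 + 1161890)*(770503 + 1008917) + Y(93, 1542)) - 2699670 = ((1275590 + 1161890)*(770503 + 1008917) - 1901/3) - 2699670 = (2437480*1779420 - 1901/3) - 2699670 = (4337300661600 - 1901/3) - 2699670 = 13011901982899/3 - 2699670 = 13011893883889/3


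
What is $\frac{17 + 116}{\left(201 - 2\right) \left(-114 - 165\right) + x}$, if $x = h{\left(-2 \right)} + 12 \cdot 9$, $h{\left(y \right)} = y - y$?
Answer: $- \frac{133}{55413} \approx -0.0024002$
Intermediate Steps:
$h{\left(y \right)} = 0$
$x = 108$ ($x = 0 + 12 \cdot 9 = 0 + 108 = 108$)
$\frac{17 + 116}{\left(201 - 2\right) \left(-114 - 165\right) + x} = \frac{17 + 116}{\left(201 - 2\right) \left(-114 - 165\right) + 108} = \frac{133}{199 \left(-279\right) + 108} = \frac{133}{-55521 + 108} = \frac{133}{-55413} = 133 \left(- \frac{1}{55413}\right) = - \frac{133}{55413}$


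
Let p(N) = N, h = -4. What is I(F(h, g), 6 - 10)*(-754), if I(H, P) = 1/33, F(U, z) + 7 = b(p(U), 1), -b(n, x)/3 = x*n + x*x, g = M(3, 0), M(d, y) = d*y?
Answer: -754/33 ≈ -22.848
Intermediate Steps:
g = 0 (g = 3*0 = 0)
b(n, x) = -3*x² - 3*n*x (b(n, x) = -3*(x*n + x*x) = -3*(n*x + x²) = -3*(x² + n*x) = -3*x² - 3*n*x)
F(U, z) = -10 - 3*U (F(U, z) = -7 - 3*1*(U + 1) = -7 - 3*1*(1 + U) = -7 + (-3 - 3*U) = -10 - 3*U)
I(H, P) = 1/33
I(F(h, g), 6 - 10)*(-754) = (1/33)*(-754) = -754/33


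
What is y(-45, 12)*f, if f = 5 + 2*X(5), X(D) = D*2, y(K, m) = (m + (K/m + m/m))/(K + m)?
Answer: -925/132 ≈ -7.0076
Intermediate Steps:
y(K, m) = (1 + m + K/m)/(K + m) (y(K, m) = (m + (K/m + 1))/(K + m) = (m + (1 + K/m))/(K + m) = (1 + m + K/m)/(K + m))
X(D) = 2*D
f = 25 (f = 5 + 2*(2*5) = 5 + 2*10 = 5 + 20 = 25)
y(-45, 12)*f = ((-45 + 12 + 12**2)/(12*(-45 + 12)))*25 = ((1/12)*(-45 + 12 + 144)/(-33))*25 = ((1/12)*(-1/33)*111)*25 = -37/132*25 = -925/132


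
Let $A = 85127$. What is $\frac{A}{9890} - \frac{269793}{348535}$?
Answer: $\frac{1080059447}{137880446} \approx 7.8333$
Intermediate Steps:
$\frac{A}{9890} - \frac{269793}{348535} = \frac{85127}{9890} - \frac{269793}{348535} = \frac{1080059447}{137880446}$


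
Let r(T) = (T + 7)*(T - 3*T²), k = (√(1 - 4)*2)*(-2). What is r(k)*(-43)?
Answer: -41280 + 25972*I*√3 ≈ -41280.0 + 44985.0*I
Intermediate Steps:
k = -4*I*√3 (k = (√(-3)*2)*(-2) = ((I*√3)*2)*(-2) = (2*I*√3)*(-2) = -4*I*√3 ≈ -6.9282*I)
r(T) = (7 + T)*(T - 3*T²)
r(k)*(-43) = ((-4*I*√3)*(7 - (-80)*I*√3 - 3*(-4*I*√3)²))*(-43) = ((-4*I*√3)*(7 + 80*I*√3 - 3*(-48)))*(-43) = ((-4*I*√3)*(7 + 80*I*√3 + 144))*(-43) = ((-4*I*√3)*(151 + 80*I*√3))*(-43) = -4*I*√3*(151 + 80*I*√3)*(-43) = 172*I*√3*(151 + 80*I*√3)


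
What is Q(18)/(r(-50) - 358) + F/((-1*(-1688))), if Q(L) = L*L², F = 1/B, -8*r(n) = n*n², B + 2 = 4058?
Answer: 13309655521/34841980992 ≈ 0.38200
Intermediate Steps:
B = 4056 (B = -2 + 4058 = 4056)
r(n) = -n³/8 (r(n) = -n*n²/8 = -n³/8)
F = 1/4056 ≈ 0.00024655
Q(L) = L³
Q(18)/(r(-50) - 358) + F/((-1*(-1688))) = 18³/(-⅛*(-50)³ - 358) + 1/(4056*((-1*(-1688)))) = 5832/(-⅛*(-125000) - 358) + (1/4056)/1688 = 5832/(15625 - 358) + (1/4056)*(1/1688) = 5832/15267 + 1/6846528 = 5832*(1/15267) + 1/6846528 = 1944/5089 + 1/6846528 = 13309655521/34841980992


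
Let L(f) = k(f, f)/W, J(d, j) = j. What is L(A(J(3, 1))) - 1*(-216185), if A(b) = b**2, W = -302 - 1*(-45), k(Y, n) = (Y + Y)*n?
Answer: 55559543/257 ≈ 2.1619e+5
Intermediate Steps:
k(Y, n) = 2*Y*n (k(Y, n) = (2*Y)*n = 2*Y*n)
W = -257 (W = -302 + 45 = -257)
L(f) = -2*f**2/257 (L(f) = (2*f*f)/(-257) = (2*f**2)*(-1/257) = -2*f**2/257)
L(A(J(3, 1))) - 1*(-216185) = -2*(1**2)**2/257 - 1*(-216185) = -2/257*1**2 + 216185 = -2/257*1 + 216185 = -2/257 + 216185 = 55559543/257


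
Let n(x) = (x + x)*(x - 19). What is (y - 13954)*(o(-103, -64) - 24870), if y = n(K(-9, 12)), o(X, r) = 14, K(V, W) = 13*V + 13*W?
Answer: 308065264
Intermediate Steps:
n(x) = 2*x*(-19 + x) (n(x) = (2*x)*(-19 + x) = 2*x*(-19 + x))
y = 1560 (y = 2*(13*(-9) + 13*12)*(-19 + (13*(-9) + 13*12)) = 2*(-117 + 156)*(-19 + (-117 + 156)) = 2*39*(-19 + 39) = 2*39*20 = 1560)
(y - 13954)*(o(-103, -64) - 24870) = (1560 - 13954)*(14 - 24870) = -12394*(-24856) = 308065264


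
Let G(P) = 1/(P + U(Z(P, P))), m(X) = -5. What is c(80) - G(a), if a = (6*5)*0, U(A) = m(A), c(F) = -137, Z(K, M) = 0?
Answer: -684/5 ≈ -136.80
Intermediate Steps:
U(A) = -5
a = 0 (a = 30*0 = 0)
G(P) = 1/(-5 + P) (G(P) = 1/(P - 5) = 1/(-5 + P))
c(80) - G(a) = -137 - 1/(-5 + 0) = -137 - 1/(-5) = -137 - 1*(-1/5) = -137 + 1/5 = -684/5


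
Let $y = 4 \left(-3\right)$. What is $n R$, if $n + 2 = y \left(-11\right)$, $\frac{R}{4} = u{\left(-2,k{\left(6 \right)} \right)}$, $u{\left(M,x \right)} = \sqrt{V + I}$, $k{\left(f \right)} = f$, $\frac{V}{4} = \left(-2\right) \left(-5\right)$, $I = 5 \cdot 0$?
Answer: $1040 \sqrt{10} \approx 3288.8$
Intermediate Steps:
$I = 0$
$V = 40$ ($V = 4 \left(\left(-2\right) \left(-5\right)\right) = 4 \cdot 10 = 40$)
$u{\left(M,x \right)} = 2 \sqrt{10}$ ($u{\left(M,x \right)} = \sqrt{40 + 0} = \sqrt{40} = 2 \sqrt{10}$)
$y = -12$
$R = 8 \sqrt{10}$ ($R = 4 \cdot 2 \sqrt{10} = 8 \sqrt{10} \approx 25.298$)
$n = 130$ ($n = -2 - -132 = -2 + 132 = 130$)
$n R = 130 \cdot 8 \sqrt{10} = 1040 \sqrt{10}$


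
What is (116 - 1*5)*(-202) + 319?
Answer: -22103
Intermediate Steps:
(116 - 1*5)*(-202) + 319 = (116 - 5)*(-202) + 319 = 111*(-202) + 319 = -22422 + 319 = -22103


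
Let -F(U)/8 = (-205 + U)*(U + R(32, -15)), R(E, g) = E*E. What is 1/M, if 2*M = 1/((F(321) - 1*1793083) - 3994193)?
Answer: -14070872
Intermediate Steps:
R(E, g) = E²
F(U) = -8*(-205 + U)*(1024 + U) (F(U) = -8*(-205 + U)*(U + 32²) = -8*(-205 + U)*(U + 1024) = -8*(-205 + U)*(1024 + U))
M = -1/14070872 (M = 1/(2*(((1679360 - 6552*321 - 8*321²) - 1*1793083) - 3994193)) = 1/(2*(((1679360 - 2103192 - 8*103041) - 1793083) - 3994193)) = 1/(2*(((1679360 - 2103192 - 824328) - 1793083) - 3994193)) = 1/(2*((-1248160 - 1793083) - 3994193)) = 1/(2*(-3041243 - 3994193)) = (½)/(-7035436) = (½)*(-1/7035436) = -1/14070872 ≈ -7.1069e-8)
1/M = 1/(-1/14070872) = -14070872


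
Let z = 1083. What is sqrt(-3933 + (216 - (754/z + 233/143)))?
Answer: I*sqrt(247107532386)/8151 ≈ 60.986*I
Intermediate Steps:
sqrt(-3933 + (216 - (754/z + 233/143))) = sqrt(-3933 + (216 - (754/1083 + 233/143))) = sqrt(-3933 + (216 - 1*360161/154869)) = sqrt(-3933 + (216 - 360161/154869)) = sqrt(-3933 + 33091543/154869) = sqrt(-576008234/154869) = I*sqrt(247107532386)/8151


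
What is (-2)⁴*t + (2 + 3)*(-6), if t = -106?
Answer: -1726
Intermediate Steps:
(-2)⁴*t + (2 + 3)*(-6) = (-2)⁴*(-106) + (2 + 3)*(-6) = 16*(-106) + 5*(-6) = -1696 - 30 = -1726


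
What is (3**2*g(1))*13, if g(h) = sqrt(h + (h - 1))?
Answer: 117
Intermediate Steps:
g(h) = sqrt(-1 + 2*h) (g(h) = sqrt(h + (-1 + h)) = sqrt(-1 + 2*h))
(3**2*g(1))*13 = (3**2*sqrt(-1 + 2*1))*13 = (9*sqrt(-1 + 2))*13 = (9*sqrt(1))*13 = (9*1)*13 = 9*13 = 117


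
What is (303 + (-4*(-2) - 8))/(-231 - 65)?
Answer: -303/296 ≈ -1.0236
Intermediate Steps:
(303 + (-4*(-2) - 8))/(-231 - 65) = (303 + (8 - 8))/(-296) = (303 + 0)*(-1/296) = 303*(-1/296) = -303/296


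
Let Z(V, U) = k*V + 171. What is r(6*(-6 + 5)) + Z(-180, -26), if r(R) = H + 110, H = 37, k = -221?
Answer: 40098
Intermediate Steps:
Z(V, U) = 171 - 221*V (Z(V, U) = -221*V + 171 = 171 - 221*V)
r(R) = 147 (r(R) = 37 + 110 = 147)
r(6*(-6 + 5)) + Z(-180, -26) = 147 + (171 - 221*(-180)) = 147 + (171 + 39780) = 147 + 39951 = 40098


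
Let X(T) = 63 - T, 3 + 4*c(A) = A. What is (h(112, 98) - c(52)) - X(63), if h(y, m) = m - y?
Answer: -105/4 ≈ -26.250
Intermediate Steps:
c(A) = -¾ + A/4
(h(112, 98) - c(52)) - X(63) = ((98 - 1*112) - (-¾ + (¼)*52)) - (63 - 1*63) = ((98 - 112) - (-¾ + 13)) - (63 - 63) = (-14 - 1*49/4) - 1*0 = (-14 - 49/4) + 0 = -105/4 + 0 = -105/4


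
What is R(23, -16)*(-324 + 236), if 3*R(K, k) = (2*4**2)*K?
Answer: -64768/3 ≈ -21589.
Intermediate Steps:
R(K, k) = 32*K/3 (R(K, k) = ((2*4**2)*K)/3 = ((2*16)*K)/3 = (32*K)/3 = 32*K/3)
R(23, -16)*(-324 + 236) = ((32/3)*23)*(-324 + 236) = (736/3)*(-88) = -64768/3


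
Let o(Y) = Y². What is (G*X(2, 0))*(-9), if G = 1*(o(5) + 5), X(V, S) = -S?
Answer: 0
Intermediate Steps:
G = 30 (G = 1*(5² + 5) = 1*(25 + 5) = 1*30 = 30)
(G*X(2, 0))*(-9) = (30*(-1*0))*(-9) = (30*0)*(-9) = 0*(-9) = 0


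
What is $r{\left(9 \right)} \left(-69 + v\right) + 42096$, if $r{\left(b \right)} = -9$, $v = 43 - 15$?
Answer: $42465$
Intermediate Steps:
$v = 28$ ($v = 43 - 15 = 28$)
$r{\left(9 \right)} \left(-69 + v\right) + 42096 = - 9 \left(-69 + 28\right) + 42096 = \left(-9\right) \left(-41\right) + 42096 = 369 + 42096 = 42465$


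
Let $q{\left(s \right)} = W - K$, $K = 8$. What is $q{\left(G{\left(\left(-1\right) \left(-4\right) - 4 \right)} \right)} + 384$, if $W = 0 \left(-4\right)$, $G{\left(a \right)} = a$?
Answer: $376$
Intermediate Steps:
$W = 0$
$q{\left(s \right)} = -8$ ($q{\left(s \right)} = 0 - 8 = -8$)
$q{\left(G{\left(\left(-1\right) \left(-4\right) - 4 \right)} \right)} + 384 = -8 + 384 = 376$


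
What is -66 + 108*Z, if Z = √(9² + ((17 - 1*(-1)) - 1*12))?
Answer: -66 + 108*√87 ≈ 941.36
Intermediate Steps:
Z = √87 (Z = √(81 + ((17 + 1) - 12)) = √(81 + (18 - 12)) = √(81 + 6) = √87 ≈ 9.3274)
-66 + 108*Z = -66 + 108*√87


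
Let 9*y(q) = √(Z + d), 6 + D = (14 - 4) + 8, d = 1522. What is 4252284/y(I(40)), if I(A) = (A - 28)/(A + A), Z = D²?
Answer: 19135278*√34/119 ≈ 9.3762e+5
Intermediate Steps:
D = 12 (D = -6 + ((14 - 4) + 8) = -6 + (10 + 8) = -6 + 18 = 12)
Z = 144 (Z = 12² = 144)
I(A) = (-28 + A)/(2*A) (I(A) = (-28 + A)/((2*A)) = (-28 + A)*(1/(2*A)) = (-28 + A)/(2*A))
y(q) = 7*√34/9 (y(q) = √(144 + 1522)/9 = √1666/9 = (7*√34)/9 = 7*√34/9)
4252284/y(I(40)) = 4252284/((7*√34/9)) = 4252284*(9*√34/238) = 19135278*√34/119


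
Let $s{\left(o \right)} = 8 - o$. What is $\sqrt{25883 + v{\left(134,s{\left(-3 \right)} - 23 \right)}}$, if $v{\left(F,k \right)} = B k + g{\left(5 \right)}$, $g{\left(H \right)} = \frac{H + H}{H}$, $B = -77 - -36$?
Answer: $\sqrt{26377} \approx 162.41$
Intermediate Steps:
$B = -41$ ($B = -77 + 36 = -41$)
$g{\left(H \right)} = 2$ ($g{\left(H \right)} = \frac{2 H}{H} = 2$)
$v{\left(F,k \right)} = 2 - 41 k$ ($v{\left(F,k \right)} = - 41 k + 2 = 2 - 41 k$)
$\sqrt{25883 + v{\left(134,s{\left(-3 \right)} - 23 \right)}} = \sqrt{25883 - \left(-2 + 41 \left(\left(8 - -3\right) - 23\right)\right)} = \sqrt{25883 - \left(-2 + 41 \left(\left(8 + 3\right) - 23\right)\right)} = \sqrt{25883 - \left(-2 + 41 \left(11 - 23\right)\right)} = \sqrt{25883 + \left(2 - -492\right)} = \sqrt{25883 + \left(2 + 492\right)} = \sqrt{25883 + 494} = \sqrt{26377}$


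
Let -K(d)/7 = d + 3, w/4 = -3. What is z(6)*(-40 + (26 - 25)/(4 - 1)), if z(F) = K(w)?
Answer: -2499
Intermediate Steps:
w = -12 (w = 4*(-3) = -12)
K(d) = -21 - 7*d (K(d) = -7*(d + 3) = -7*(3 + d) = -21 - 7*d)
z(F) = 63 (z(F) = -21 - 7*(-12) = -21 + 84 = 63)
z(6)*(-40 + (26 - 25)/(4 - 1)) = 63*(-40 + (26 - 25)/(4 - 1)) = 63*(-40 + 1/3) = 63*(-119/3) = -2499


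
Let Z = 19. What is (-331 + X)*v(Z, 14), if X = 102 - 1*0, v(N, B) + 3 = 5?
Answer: -458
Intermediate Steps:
v(N, B) = 2 (v(N, B) = -3 + 5 = 2)
X = 102 (X = 102 + 0 = 102)
(-331 + X)*v(Z, 14) = (-331 + 102)*2 = -229*2 = -458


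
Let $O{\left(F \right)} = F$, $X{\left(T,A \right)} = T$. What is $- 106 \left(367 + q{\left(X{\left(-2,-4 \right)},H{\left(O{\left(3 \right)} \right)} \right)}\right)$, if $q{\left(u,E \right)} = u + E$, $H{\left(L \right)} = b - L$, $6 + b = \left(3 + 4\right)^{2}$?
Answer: $-42930$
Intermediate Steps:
$b = 43$ ($b = -6 + \left(3 + 4\right)^{2} = -6 + 7^{2} = -6 + 49 = 43$)
$H{\left(L \right)} = 43 - L$
$q{\left(u,E \right)} = E + u$
$- 106 \left(367 + q{\left(X{\left(-2,-4 \right)},H{\left(O{\left(3 \right)} \right)} \right)}\right) = - 106 \left(367 + \left(\left(43 - 3\right) - 2\right)\right) = - 106 \left(367 + \left(40 - 2\right)\right) = - 106 \left(367 + 38\right) = \left(-106\right) 405 = -42930$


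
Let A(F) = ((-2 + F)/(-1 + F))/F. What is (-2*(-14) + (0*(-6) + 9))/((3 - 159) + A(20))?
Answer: -7030/29631 ≈ -0.23725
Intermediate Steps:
A(F) = (-2 + F)/(F*(-1 + F)) (A(F) = ((-2 + F)/(-1 + F))/F = (-2 + F)/(F*(-1 + F)))
(-2*(-14) + (0*(-6) + 9))/((3 - 159) + A(20)) = (-2*(-14) + (0*(-6) + 9))/((3 - 159) + (-2 + 20)/(20*(-1 + 20))) = (28 + (0 + 9))/(-156 + (1/20)*18/19) = (28 + 9)/(-156 + (1/20)*(1/19)*18) = 37/(-156 + 9/190) = 37/(-29631/190) = 37*(-190/29631) = -7030/29631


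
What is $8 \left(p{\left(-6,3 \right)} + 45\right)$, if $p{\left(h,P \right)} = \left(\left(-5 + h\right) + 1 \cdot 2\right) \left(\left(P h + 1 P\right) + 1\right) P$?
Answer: $3384$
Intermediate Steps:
$p{\left(h,P \right)} = P \left(-3 + h\right) \left(1 + P + P h\right)$ ($p{\left(h,P \right)} = \left(\left(-5 + h\right) + 2\right) \left(\left(P h + P\right) + 1\right) P = \left(-3 + h\right) \left(\left(P + P h\right) + 1\right) P = \left(-3 + h\right) \left(1 + P + P h\right) P = P \left(-3 + h\right) \left(1 + P + P h\right)$)
$8 \left(p{\left(-6,3 \right)} + 45\right) = 8 \left(3 \left(-3 - 6 - 9 + 3 \left(-6\right)^{2} - 6 \left(-6\right)\right) + 45\right) = 8 \left(3 \left(-3 - 6 - 9 + 3 \cdot 36 + 36\right) + 45\right) = 8 \left(3 \left(-3 - 6 - 9 + 108 + 36\right) + 45\right) = 8 \left(3 \cdot 126 + 45\right) = 8 \left(378 + 45\right) = 8 \cdot 423 = 3384$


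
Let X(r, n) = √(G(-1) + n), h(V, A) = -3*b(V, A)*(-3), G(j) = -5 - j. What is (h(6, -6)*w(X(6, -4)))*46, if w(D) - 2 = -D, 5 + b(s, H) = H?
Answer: -9108 + 9108*I*√2 ≈ -9108.0 + 12881.0*I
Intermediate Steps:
b(s, H) = -5 + H
h(V, A) = -45 + 9*A (h(V, A) = -3*(-5 + A)*(-3) = (15 - 3*A)*(-3) = -45 + 9*A)
X(r, n) = √(-4 + n) (X(r, n) = √((-5 - 1*(-1)) + n) = √((-5 + 1) + n) = √(-4 + n))
w(D) = 2 - D
(h(6, -6)*w(X(6, -4)))*46 = ((-45 + 9*(-6))*(2 - √(-4 - 4)))*46 = ((-45 - 54)*(2 - √(-8)))*46 = -99*(2 - 2*I*√2)*46 = (-198 + 198*I*√2)*46 = -9108 + 9108*I*√2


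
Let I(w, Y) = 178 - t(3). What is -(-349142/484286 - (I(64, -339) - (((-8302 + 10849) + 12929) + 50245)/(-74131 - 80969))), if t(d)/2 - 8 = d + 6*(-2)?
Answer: 206155700491/1138072100 ≈ 181.14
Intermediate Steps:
t(d) = -8 + 2*d (t(d) = 16 + 2*(d + 6*(-2)) = 16 + 2*(d - 12) = 16 + 2*(-12 + d) = 16 + (-24 + 2*d) = -8 + 2*d)
I(w, Y) = 180 (I(w, Y) = 178 - (-8 + 2*3) = 178 - (-8 + 6) = 178 - 1*(-2) = 178 + 2 = 180)
-(-349142/484286 - (I(64, -339) - (((-8302 + 10849) + 12929) + 50245)/(-74131 - 80969))) = -(-349142/484286 - (180 - (((-8302 + 10849) + 12929) + 50245)/(-74131 - 80969))) = -(-349142*1/484286 - (180 - ((2547 + 12929) + 50245)/(-155100))) = -(-174571/242143 - (180 - (15476 + 50245)*(-1)/155100)) = -(-174571/242143 - (180 - 65721*(-1)/155100)) = -(-174571/242143 - (180 - 1*(-21907/51700))) = -(-174571/242143 - (180 + 21907/51700)) = -(-174571/242143 - 1*9327907/51700) = -(-174571/242143 - 9327907/51700) = -1*(-206155700491/1138072100) = 206155700491/1138072100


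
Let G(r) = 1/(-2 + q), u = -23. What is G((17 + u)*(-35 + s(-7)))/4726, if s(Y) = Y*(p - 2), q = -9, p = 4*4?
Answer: -1/51986 ≈ -1.9236e-5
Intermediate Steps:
p = 16
s(Y) = 14*Y (s(Y) = Y*(16 - 2) = Y*14 = 14*Y)
G(r) = -1/11 (G(r) = 1/(-2 - 9) = 1/(-11) = -1/11)
G((17 + u)*(-35 + s(-7)))/4726 = -1/11/4726 = -1/11*1/4726 = -1/51986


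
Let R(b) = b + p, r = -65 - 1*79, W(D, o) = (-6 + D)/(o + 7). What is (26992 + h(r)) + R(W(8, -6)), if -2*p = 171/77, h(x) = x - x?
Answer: 4156905/154 ≈ 26993.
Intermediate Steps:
W(D, o) = (-6 + D)/(7 + o)
r = -144 (r = -65 - 79 = -144)
h(x) = 0
p = -171/154 (p = -171/(2*77) = -½*171/77 = -171/154 ≈ -1.1104)
R(b) = -171/154 + b (R(b) = b - 171/154 = -171/154 + b)
(26992 + h(r)) + R(W(8, -6)) = (26992 + 0) + (-171/154 + (-6 + 8)/(7 - 6)) = 26992 + (-171/154 + 2/1) = 26992 + (-171/154 + 1*2) = 26992 + (-171/154 + 2) = 26992 + 137/154 = 4156905/154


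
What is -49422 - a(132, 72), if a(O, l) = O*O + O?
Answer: -66978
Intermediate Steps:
a(O, l) = O + O² (a(O, l) = O² + O = O + O²)
-49422 - a(132, 72) = -49422 - 132*(1 + 132) = -49422 - 132*133 = -49422 - 1*17556 = -49422 - 17556 = -66978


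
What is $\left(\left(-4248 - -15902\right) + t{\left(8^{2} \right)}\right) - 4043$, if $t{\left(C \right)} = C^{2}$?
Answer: $11707$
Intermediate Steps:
$\left(\left(-4248 - -15902\right) + t{\left(8^{2} \right)}\right) - 4043 = \left(\left(-4248 - -15902\right) + \left(8^{2}\right)^{2}\right) - 4043 = \left(\left(-4248 + 15902\right) + 64^{2}\right) - 4043 = \left(11654 + 4096\right) - 4043 = 15750 - 4043 = 11707$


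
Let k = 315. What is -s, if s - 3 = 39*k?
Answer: -12288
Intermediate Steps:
s = 12288 (s = 3 + 39*315 = 3 + 12285 = 12288)
-s = -1*12288 = -12288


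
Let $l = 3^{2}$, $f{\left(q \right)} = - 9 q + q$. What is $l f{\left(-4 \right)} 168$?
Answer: $48384$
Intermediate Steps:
$f{\left(q \right)} = - 8 q$
$l = 9$
$l f{\left(-4 \right)} 168 = 9 \left(\left(-8\right) \left(-4\right)\right) 168 = 9 \cdot 32 \cdot 168 = 288 \cdot 168 = 48384$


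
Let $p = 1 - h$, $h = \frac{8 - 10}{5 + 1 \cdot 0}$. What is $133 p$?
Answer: $\frac{931}{5} \approx 186.2$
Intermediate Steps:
$h = - \frac{2}{5}$ ($h = - \frac{2}{5 + 0} = - \frac{2}{5} \approx -0.4$)
$p = \frac{7}{5}$ ($p = 1 - - \frac{2}{5} = 1 + \frac{2}{5} = \frac{7}{5} \approx 1.4$)
$133 p = 133 \cdot \frac{7}{5} = \frac{931}{5}$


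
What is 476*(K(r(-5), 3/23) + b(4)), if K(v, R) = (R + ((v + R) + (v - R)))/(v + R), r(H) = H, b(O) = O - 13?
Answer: -13277/4 ≈ -3319.3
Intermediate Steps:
b(O) = -13 + O
K(v, R) = (R + 2*v)/(R + v) (K(v, R) = (R + ((R + v) + (v - R)))/(R + v) = (R + 2*v)/(R + v))
476*(K(r(-5), 3/23) + b(4)) = 476*((3/23 + 2*(-5))/(3/23 - 5) + (-13 + 4)) = 476*((3*(1/23) - 10)/(3*(1/23) - 5) - 9) = 476*((3/23 - 10)/(3/23 - 5) - 9) = 476*(-227/23/(-112/23) - 9) = 476*(-23/112*(-227/23) - 9) = 476*(227/112 - 9) = 476*(-781/112) = -13277/4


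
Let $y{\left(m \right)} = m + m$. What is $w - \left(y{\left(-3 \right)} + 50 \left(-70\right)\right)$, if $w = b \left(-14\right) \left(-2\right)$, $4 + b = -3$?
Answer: $3310$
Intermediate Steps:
$b = -7$ ($b = -4 - 3 = -7$)
$y{\left(m \right)} = 2 m$
$w = -196$ ($w = \left(-7\right) \left(-14\right) \left(-2\right) = 98 \left(-2\right) = -196$)
$w - \left(y{\left(-3 \right)} + 50 \left(-70\right)\right) = -196 - \left(2 \left(-3\right) + 50 \left(-70\right)\right) = -196 - \left(-6 - 3500\right) = -196 - -3506 = -196 + 3506 = 3310$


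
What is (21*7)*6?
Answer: 882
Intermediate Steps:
(21*7)*6 = 147*6 = 882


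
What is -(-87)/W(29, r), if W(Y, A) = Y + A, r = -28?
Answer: 87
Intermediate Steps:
W(Y, A) = A + Y
-(-87)/W(29, r) = -(-87)/(-28 + 29) = -(-87)/1 = -(-87) = -1*(-87) = 87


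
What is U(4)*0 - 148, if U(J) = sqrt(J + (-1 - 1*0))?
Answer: -148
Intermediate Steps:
U(J) = sqrt(-1 + J) (U(J) = sqrt(J + (-1 + 0)) = sqrt(J - 1) = sqrt(-1 + J))
U(4)*0 - 148 = sqrt(-1 + 4)*0 - 148 = sqrt(3)*0 - 148 = 0 - 148 = -148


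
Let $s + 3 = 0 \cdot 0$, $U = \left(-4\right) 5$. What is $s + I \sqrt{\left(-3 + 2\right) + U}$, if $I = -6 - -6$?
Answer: $-3$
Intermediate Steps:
$U = -20$
$s = -3$ ($s = -3 + 0 \cdot 0 = -3 + 0 = -3$)
$I = 0$ ($I = -6 + 6 = 0$)
$s + I \sqrt{\left(-3 + 2\right) + U} = -3 + 0 \sqrt{\left(-3 + 2\right) - 20} = -3 + 0 \sqrt{-1 - 20} = -3 + 0 \sqrt{-21} = -3 + 0 i \sqrt{21} = -3 + 0 = -3$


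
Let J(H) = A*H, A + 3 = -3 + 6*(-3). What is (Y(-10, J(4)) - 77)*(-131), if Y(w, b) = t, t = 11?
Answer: 8646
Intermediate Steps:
A = -24 (A = -3 + (-3 + 6*(-3)) = -3 + (-3 - 18) = -3 - 21 = -24)
J(H) = -24*H
Y(w, b) = 11
(Y(-10, J(4)) - 77)*(-131) = (11 - 77)*(-131) = -66*(-131) = 8646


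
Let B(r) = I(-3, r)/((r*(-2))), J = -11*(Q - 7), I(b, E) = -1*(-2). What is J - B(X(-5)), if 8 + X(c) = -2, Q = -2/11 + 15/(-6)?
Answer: 532/5 ≈ 106.40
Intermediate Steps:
Q = -59/22 (Q = -2*1/11 + 15*(-⅙) = -2/11 - 5/2 = -59/22 ≈ -2.6818)
I(b, E) = 2
J = 213/2 (J = -11*(-59/22 - 7) = -11*(-213/22) = 213/2 ≈ 106.50)
X(c) = -10 (X(c) = -8 - 2 = -10)
B(r) = -1/r (B(r) = 2/((r*(-2))) = 2/((-2*r)) = 2*(-1/(2*r)) = -1/r)
J - B(X(-5)) = 213/2 - (-1)/(-10) = 213/2 - (-1)*(-1)/10 = 213/2 - 1*⅒ = 213/2 - ⅒ = 532/5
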